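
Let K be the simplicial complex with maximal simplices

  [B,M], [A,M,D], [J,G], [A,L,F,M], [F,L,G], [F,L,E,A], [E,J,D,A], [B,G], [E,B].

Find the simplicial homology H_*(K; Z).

Order the vertices as A < B < D < E < F < G < J < L < M. Listing each simplex with vertices in this order, K has dimension 3 with simplices:

  0-simplices (9): A, B, D, E, F, G, J, L, M
  1-simplices (21): AD, AE, AF, AJ, AL, AM, BE, BG, BM, DE, DJ, DM, EF, EJ, EL, FG, FL, FM, GJ, GL, LM
  2-simplices (13): ADE, ADJ, ADM, AEF, AEJ, AEL, AFL, AFM, ALM, DEJ, EFL, FGL, FLM
  3-simplices (3): ADEJ, AEFL, AFLM

giving chain groups C_0 ≅ Z^9, C_1 ≅ Z^21, C_2 ≅ Z^13, C_3 ≅ Z^3.

∂_1: C_1 → C_0 is given by ∂[p,q] = [q] − [p].
The resulting 9×21 matrix has rank 8, and its Smith normal form has invariant factors (1,1,1,1,1,1,1,1).

Boundary ∂_2: C_2 → C_1 sends each 2-simplex [p,q,r] to [q,r] − [p,r] + [p,q]. For instance
  ∂ADE = DE − AE + AD,
  ∂EFL = FL − EL + EF.
This gives a 21×13 integer matrix of rank 10; reducing to Smith normal form yields diagonal entries (1,1,1,1,1,1,1,1,1,1).

∂_3: C_3 → C_2 sends each 3-simplex σ to the alternating sum Σ_i (−1)^i (σ with its i-th vertex removed). For instance
  ∂AEFL = EFL − AFL + AEL − AEF,
  ∂ADEJ = DEJ − AEJ + ADJ − ADE.
As a 13×3 matrix over Z this has rank 3, with invariant factors (1,1,1).

Computing H_k = (kernel of ∂_k) / (image of ∂_{k+1}):

  H_0: rank C_0 − rank ∂_1 = 9 − 8 = 1, and the invariant factors of ∂_1 are all 1, so H_0 = Z.
  H_1: rank ker ∂_1 − rank ∂_2 = (21 − 8) − 10 = 3, and the invariant factors of ∂_2 are all 1, so H_1 = Z^3.
  H_2: rank ker ∂_2 − rank ∂_3 = (13 − 10) − 3 = 0, and the invariant factors of ∂_3 are all 1, so H_2 = 0.
  H_3: rank ker ∂_3 − rank ∂_4 = (3 − 3) − 0 = 0, and there is no ∂_4, so H_3 = 0.

As a check, the Euler characteristic is 9 − 21 + 13 − 3 = -2, which agrees with 1 − 3 + 0 − 0 = -2.

H_0 = Z,  H_1 = Z^3,  H_2 = 0,  H_3 = 0.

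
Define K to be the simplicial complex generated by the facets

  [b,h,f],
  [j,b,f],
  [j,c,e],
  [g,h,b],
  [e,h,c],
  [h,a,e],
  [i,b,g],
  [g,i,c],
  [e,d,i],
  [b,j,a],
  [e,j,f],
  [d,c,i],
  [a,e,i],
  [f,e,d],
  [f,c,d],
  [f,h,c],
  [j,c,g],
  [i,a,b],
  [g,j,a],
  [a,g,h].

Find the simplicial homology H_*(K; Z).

H_0 = Z,  H_1 = Z ⊕ Z/2,  H_2 = 0.

Order the vertices as a < b < c < d < e < f < g < h < i < j. Listing each simplex with vertices in this order, K has dimension 2 with simplices:

  0-simplices (10): a, b, c, d, e, f, g, h, i, j
  1-simplices (30): ab, ae, ag, ah, ai, aj, bf, bg, bh, bi, bj, cd, ce, cf, cg, ch, ci, cj, de, df, di, ef, eh, ei, ej, fh, fj, gh, gi, gj
  2-simplices (20): abi, abj, aeh, aei, agh, agj, bfh, bfj, bgh, bgi, cdf, cdi, ceh, cej, cfh, cgi, cgj, def, dei, efj

Hence C_0 ≅ Z^10, C_1 ≅ Z^30, C_2 ≅ Z^20.

The boundary map ∂_1: C_1 → C_0 sends each edge [p,q] (with p < q) to q − p.
This gives a 10×30 integer matrix of rank 9; reducing to Smith normal form yields diagonal entries (1,1,1,1,1,1,1,1,1).

∂_2: C_2 → C_1 acts by ∂[p,q,r] = [q,r] − [p,r] + [p,q]. For instance
  ∂aeh = eh − ah + ae,
  ∂cfh = fh − ch + cf.
The resulting 30×20 matrix has rank 20, and its Smith normal form has invariant factors (1,1,1,1,1,1,1,1,1,1,1,1,1,1,1,1,1,1,1,2).

Computing H_k = (kernel of ∂_k) / (image of ∂_{k+1}):

  H_0: rank C_0 − rank ∂_1 = 10 − 9 = 1, and the invariant factors of ∂_1 are all 1, so H_0 ≅ Z.
  H_1: rank ker ∂_1 − rank ∂_2 = (30 − 9) − 20 = 1, and ∂_2 has invariant factor 2 > 1, so H_1 ≅ Z ⊕ Z/2.
  H_2: rank ker ∂_2 − rank ∂_3 = (20 − 20) − 0 = 0, and there is no ∂_3, so H_2 ≅ 0.

(K is a triangulation of the Klein bottle.)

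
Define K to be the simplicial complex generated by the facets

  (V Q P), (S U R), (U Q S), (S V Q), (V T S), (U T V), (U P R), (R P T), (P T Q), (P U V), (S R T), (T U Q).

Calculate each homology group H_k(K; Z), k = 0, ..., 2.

H_0 ≅ Z,  H_1 ≅ Z/2,  H_2 = 0.

We work with the vertex ordering P < Q < R < S < T < U < V. The simplices of K, each written with vertices in increasing order, are:

  0-simplices (7): P, Q, R, S, T, U, V
  1-simplices (18): PQ, PR, PT, PU, PV, QS, QT, QU, QV, RS, RT, RU, ST, SU, SV, TU, TV, UV
  2-simplices (12): PQT, PQV, PRT, PRU, PUV, QSU, QSV, QTU, RST, RSU, STV, TUV

giving chain groups C_0 ≅ Z^7, C_1 ≅ Z^18, C_2 ≅ Z^12.

The boundary map ∂_1: C_1 → C_0 is given by ∂[p,q] = [q] − [p].
This gives a 7×18 integer matrix of rank 6; reducing to Smith normal form yields diagonal entries (1,1,1,1,1,1).

The boundary map ∂_2: C_2 → C_1 acts by ∂[p,q,r] = [q,r] − [p,r] + [p,q]. For instance
  ∂PUV = UV − PV + PU,
  ∂STV = TV − SV + ST.
As a 18×12 matrix over Z this has rank 12, with invariant factors (1,1,1,1,1,1,1,1,1,1,1,2).

Reading off H_k = ker ∂_k / im ∂_{k+1}:

  H_0: rank C_0 − rank ∂_1 = 7 − 6 = 1, and the invariant factors of ∂_1 are all 1, so H_0 = Z.
  H_1: rank ker ∂_1 − rank ∂_2 = (18 − 6) − 12 = 0, and ∂_2 has invariant factor 2 > 1, so H_1 = Z/2.
  H_2: rank ker ∂_2 − rank ∂_3 = (12 − 12) − 0 = 0, and there is no ∂_3, so H_2 = 0.

(K is a triangulation of the real projective plane RP^2.)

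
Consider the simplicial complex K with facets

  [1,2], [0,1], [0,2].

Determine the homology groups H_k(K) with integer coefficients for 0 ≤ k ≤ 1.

H_0 ≅ Z,  H_1 ≅ Z.

We work with the vertex ordering 0 < 1 < 2. The simplices of K, each written with vertices in increasing order, are:

  0-simplices (3): [0], [1], [2]
  1-simplices (3): [0,1], [0,2], [1,2]

giving chain groups C_0 ≅ Z^3, C_1 ≅ Z^3.

∂_1: C_1 → C_0 maps an edge to its endpoints' difference, ∂[p,q] = q − p. For instance
  ∂[0,1] = [1] − [0].
As a 3×3 matrix over Z this has rank 2, with invariant factors (1,1).

Now H_k = ker ∂_k / im ∂_{k+1}, so:

  H_0: rank C_0 − rank ∂_1 = 3 − 2 = 1, and the invariant factors of ∂_1 are all 1, so H_0 ≅ Z.
  H_1: rank ker ∂_1 − rank ∂_2 = (3 − 2) − 0 = 1, and there is no ∂_2, so H_1 ≅ Z.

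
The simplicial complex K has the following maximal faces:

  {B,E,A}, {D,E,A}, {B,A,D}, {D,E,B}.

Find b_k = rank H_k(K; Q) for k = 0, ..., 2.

b_0 = 1, b_1 = 0, b_2 = 1.

Fix the vertex order A < B < D < E and write every simplex with vertices in increasing order. Then dim K = 2 and the simplices of K are:

  0-simplices (4): A, B, D, E
  1-simplices (6): AB, AD, AE, BD, BE, DE
  2-simplices (4): ABD, ABE, ADE, BDE

so the chain groups are C_0 ≅ Z^4, C_1 ≅ Z^6, C_2 ≅ Z^4.

∂_1: C_1 → C_0 is given by ∂[p,q] = [q] − [p].
As a 4×6 matrix over Z this has rank 3, with invariant factors (1,1,1).

The boundary map ∂_2: C_2 → C_1 maps a triangle to the signed sum of its edges. For instance
  ∂ABE = BE − AE + AB,
  ∂ABD = BD − AD + AB.
The 6×4 boundary matrix has rank 3 and Smith normal form diag(1,1,1).

From H_k ≅ ker(∂_k) / im(∂_{k+1}) we obtain:

  H_0: rank C_0 − rank ∂_1 = 4 − 3 = 1, and the invariant factors of ∂_1 are all 1, so H_0 = Z.
  H_1: rank ker ∂_1 − rank ∂_2 = (6 − 3) − 3 = 0, and the invariant factors of ∂_2 are all 1, so H_1 = 0.
  H_2: rank ker ∂_2 − rank ∂_3 = (4 − 3) − 0 = 1, and there is no ∂_3, so H_2 = Z.

(K is a triangulation of the 2-sphere S^2.)

Hence the Betti numbers are b_0 = 1, b_1 = 0, b_2 = 1.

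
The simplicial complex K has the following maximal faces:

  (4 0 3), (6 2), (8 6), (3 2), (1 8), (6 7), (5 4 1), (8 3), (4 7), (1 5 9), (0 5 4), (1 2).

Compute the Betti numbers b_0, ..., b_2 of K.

We work with the vertex ordering 0 < 1 < 2 < 3 < 4 < 5 < 6 < 7 < 8 < 9. The simplices of K, each written with vertices in increasing order, are:

  0-simplices (10): [0], [1], [2], [3], [4], [5], [6], [7], [8], [9]
  1-simplices (17): [0,3], [0,4], [0,5], [1,2], [1,4], [1,5], [1,8], [1,9], [2,3], [2,6], [3,4], [3,8], [4,5], [4,7], [5,9], [6,7], [6,8]
  2-simplices (4): [0,3,4], [0,4,5], [1,4,5], [1,5,9]

so the chain groups are C_0 ≅ Z^10, C_1 ≅ Z^17, C_2 ≅ Z^4.

Boundary ∂_1: C_1 → C_0 maps an edge to its endpoints' difference, ∂[p,q] = q − p.
The 10×17 boundary matrix has rank 9 and Smith normal form diag(1,1,1,1,1,1,1,1,1).

Boundary ∂_2: C_2 → C_1 sends each 2-simplex [p,q,r] to [q,r] − [p,r] + [p,q]. For instance
  ∂[1,5,9] = [5,9] − [1,9] + [1,5],
  ∂[1,4,5] = [4,5] − [1,5] + [1,4].
This gives a 17×4 integer matrix of rank 4; reducing to Smith normal form yields diagonal entries (1,1,1,1).

Computing H_k = (kernel of ∂_k) / (image of ∂_{k+1}):

  H_0: rank C_0 − rank ∂_1 = 10 − 9 = 1, and the invariant factors of ∂_1 are all 1, so H_0 ≅ Z.
  H_1: rank ker ∂_1 − rank ∂_2 = (17 − 9) − 4 = 4, and the invariant factors of ∂_2 are all 1, so H_1 ≅ Z^4.
  H_2: rank ker ∂_2 − rank ∂_3 = (4 − 4) − 0 = 0, and there is no ∂_3, so H_2 ≅ 0.

Hence the Betti numbers are b_0 = 1, b_1 = 4, b_2 = 0.

b_0 = 1, b_1 = 4, b_2 = 0.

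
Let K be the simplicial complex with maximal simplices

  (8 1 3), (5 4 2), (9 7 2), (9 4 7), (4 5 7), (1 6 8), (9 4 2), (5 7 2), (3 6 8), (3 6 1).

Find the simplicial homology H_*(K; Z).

Fix the vertex order 1 < 2 < 3 < 4 < 5 < 6 < 7 < 8 < 9 and write every simplex with vertices in increasing order. Then dim K = 2 and the simplices of K are:

  0-simplices (9): [1], [2], [3], [4], [5], [6], [7], [8], [9]
  1-simplices (15): [1,3], [1,6], [1,8], [2,4], [2,5], [2,7], [2,9], [3,6], [3,8], [4,5], [4,7], [4,9], [5,7], [6,8], [7,9]
  2-simplices (10): [1,3,6], [1,3,8], [1,6,8], [2,4,5], [2,4,9], [2,5,7], [2,7,9], [3,6,8], [4,5,7], [4,7,9]

giving chain groups C_0 ≅ Z^9, C_1 ≅ Z^15, C_2 ≅ Z^10.

The boundary map ∂_1: C_1 → C_0 sends each edge [p,q] (with p < q) to q − p.
This gives a 9×15 integer matrix of rank 7; reducing to Smith normal form yields diagonal entries (1,1,1,1,1,1,1).

The boundary map ∂_2: C_2 → C_1 sends each 2-simplex [p,q,r] to [q,r] − [p,r] + [p,q]. For instance
  ∂[2,5,7] = [5,7] − [2,7] + [2,5],
  ∂[3,6,8] = [6,8] − [3,8] + [3,6].
The resulting 15×10 matrix has rank 8, and its Smith normal form has invariant factors (1,1,1,1,1,1,1,1).

Now H_k = ker ∂_k / im ∂_{k+1}, so:

  H_0: rank C_0 − rank ∂_1 = 9 − 7 = 2, and the invariant factors of ∂_1 are all 1, so H_0 ≅ Z^2.
  H_1: rank ker ∂_1 − rank ∂_2 = (15 − 7) − 8 = 0, and the invariant factors of ∂_2 are all 1, so H_1 ≅ 0.
  H_2: rank ker ∂_2 − rank ∂_3 = (10 − 8) − 0 = 2, and there is no ∂_3, so H_2 ≅ Z^2.

As a check, the Euler characteristic is 9 − 15 + 10 = 4, which agrees with 2 − 0 + 2 = 4.
(K is a triangulation of the disjoint union of the 2-sphere S^2 and the 2-sphere S^2.)

H_0 ≅ Z^2,  H_1 = 0,  H_2 ≅ Z^2.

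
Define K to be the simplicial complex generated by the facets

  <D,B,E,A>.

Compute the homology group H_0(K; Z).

H_0 ≅ Z.

Take the total order A < B < D < E on the vertex set. Then K (dimension 3) consists of the simplices:

  0-simplices (4): A, B, D, E
  1-simplices (6): AB, AD, AE, BD, BE, DE
  2-simplices (4): ABD, ABE, ADE, BDE
  3-simplices (1): ABDE

giving chain groups C_0 ≅ Z^4, C_1 ≅ Z^6, C_2 ≅ Z^4, C_3 ≅ Z^1.

Boundary ∂_1: C_1 → C_0 maps an edge to its endpoints' difference, ∂[p,q] = q − p.
The 4×6 boundary matrix has rank 3 and Smith normal form diag(1,1,1).

Boundary ∂_2: C_2 → C_1 acts by ∂[p,q,r] = [q,r] − [p,r] + [p,q]. For instance
  ∂ADE = DE − AE + AD,
  ∂BDE = DE − BE + BD.
As a 6×4 matrix over Z this has rank 3, with invariant factors (1,1,1).

Boundary ∂_3: C_3 → C_2 sends each 3-simplex σ to the alternating sum Σ_i (−1)^i (σ with its i-th vertex removed). For instance
  ∂ABDE = BDE − ADE + ABE − ABD.
This gives a 4×1 integer matrix of rank 1; reducing to Smith normal form yields diagonal entries (1).

Reading off H_k = ker ∂_k / im ∂_{k+1}:

  H_0: rank C_0 − rank ∂_1 = 4 − 3 = 1, and the invariant factors of ∂_1 are all 1, so H_0 ≅ Z.

(K is a triangulation of the 3-simplex.)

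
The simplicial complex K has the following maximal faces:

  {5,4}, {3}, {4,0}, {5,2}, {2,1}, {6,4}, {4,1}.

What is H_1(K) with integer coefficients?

H_1 ≅ Z.

Fix the vertex order 0 < 1 < 2 < 3 < 4 < 5 < 6 and write every simplex with vertices in increasing order. Then dim K = 1 and the simplices of K are:

  0-simplices (7): [0], [1], [2], [3], [4], [5], [6]
  1-simplices (6): [0,4], [1,2], [1,4], [2,5], [4,5], [4,6]

giving chain groups C_0 ≅ Z^7, C_1 ≅ Z^6.

Boundary ∂_1: C_1 → C_0 is given by ∂[p,q] = [q] − [p]. For instance
  ∂[1,4] = [4] − [1].
As a 7×6 matrix over Z this has rank 5, with invariant factors (1,1,1,1,1).

Computing H_k = (kernel of ∂_k) / (image of ∂_{k+1}):

  H_1: rank ker ∂_1 − rank ∂_2 = (6 − 5) − 0 = 1, and there is no ∂_2, so H_1 ≅ Z.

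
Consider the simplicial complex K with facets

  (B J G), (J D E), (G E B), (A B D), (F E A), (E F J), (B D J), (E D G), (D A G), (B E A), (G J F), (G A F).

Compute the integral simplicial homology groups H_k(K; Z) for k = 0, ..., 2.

Fix the vertex order A < B < D < E < F < G < J and write every simplex with vertices in increasing order. Then dim K = 2 and the simplices of K are:

  0-simplices (7): A, B, D, E, F, G, J
  1-simplices (18): AB, AD, AE, AF, AG, BD, BE, BG, BJ, DE, DG, DJ, EF, EG, EJ, FG, FJ, GJ
  2-simplices (12): ABD, ABE, ADG, AEF, AFG, BDJ, BEG, BGJ, DEG, DEJ, EFJ, FGJ

Hence C_0 ≅ Z^7, C_1 ≅ Z^18, C_2 ≅ Z^12.

∂_1: C_1 → C_0 sends each edge [p,q] (with p < q) to q − p. For instance
  ∂DG = G − D.
The resulting 7×18 matrix has rank 6, and its Smith normal form has invariant factors (1,1,1,1,1,1).

∂_2: C_2 → C_1 sends each 2-simplex [p,q,r] to [q,r] − [p,r] + [p,q]. For instance
  ∂DEJ = EJ − DJ + DE,
  ∂EFJ = FJ − EJ + EF.
The resulting 18×12 matrix has rank 12, and its Smith normal form has invariant factors (1,1,1,1,1,1,1,1,1,1,1,2).

Now H_k = ker ∂_k / im ∂_{k+1}, so:

  H_0: rank C_0 − rank ∂_1 = 7 − 6 = 1, and the invariant factors of ∂_1 are all 1, so H_0 ≅ Z.
  H_1: rank ker ∂_1 − rank ∂_2 = (18 − 6) − 12 = 0, and ∂_2 has invariant factor 2 > 1, so H_1 ≅ Z/2Z.
  H_2: rank ker ∂_2 − rank ∂_3 = (12 − 12) − 0 = 0, and there is no ∂_3, so H_2 ≅ 0.

(K is a triangulation of the real projective plane RP^2.)

H_0 ≅ Z,  H_1 ≅ Z/2Z,  H_2 = 0.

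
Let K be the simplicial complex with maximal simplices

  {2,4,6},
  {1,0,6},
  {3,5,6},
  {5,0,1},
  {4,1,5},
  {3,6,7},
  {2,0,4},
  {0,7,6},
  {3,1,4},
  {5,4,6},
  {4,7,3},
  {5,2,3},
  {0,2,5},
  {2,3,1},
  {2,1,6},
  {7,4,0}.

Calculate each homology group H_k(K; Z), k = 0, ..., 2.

H_0 ≅ Z,  H_1 ≅ Z^2,  H_2 ≅ Z.

Take the total order 0 < 1 < 2 < 3 < 4 < 5 < 6 < 7 on the vertex set. Then K (dimension 2) consists of the simplices:

  0-simplices (8): [0], [1], [2], [3], [4], [5], [6], [7]
  1-simplices (24): (24 of them)
  2-simplices (16): [0,1,5], [0,1,6], [0,2,4], [0,2,5], [0,4,7], [0,6,7], [1,2,3], [1,2,6], [1,3,4], [1,4,5], [2,3,5], [2,4,6], [3,4,7], [3,5,6], [3,6,7], [4,5,6]

so the chain groups are C_0 ≅ Z^8, C_1 ≅ Z^24, C_2 ≅ Z^16.

∂_1: C_1 → C_0 is given by ∂[p,q] = [q] − [p]. For instance
  ∂[1,5] = [5] − [1].
The 8×24 boundary matrix has rank 7 and Smith normal form diag(1,1,1,1,1,1,1).

The boundary map ∂_2: C_2 → C_1 maps a triangle to the signed sum of its edges. For instance
  ∂[1,4,5] = [4,5] − [1,5] + [1,4],
  ∂[3,4,7] = [4,7] − [3,7] + [3,4].
The 24×16 boundary matrix has rank 15 and Smith normal form diag(1,1,1,1,1,1,1,1,1,1,1,1,1,1,1).

From H_k ≅ ker(∂_k) / im(∂_{k+1}) we obtain:

  H_0: rank C_0 − rank ∂_1 = 8 − 7 = 1, and the invariant factors of ∂_1 are all 1, so H_0 = Z.
  H_1: rank ker ∂_1 − rank ∂_2 = (24 − 7) − 15 = 2, and the invariant factors of ∂_2 are all 1, so H_1 = Z^2.
  H_2: rank ker ∂_2 − rank ∂_3 = (16 − 15) − 0 = 1, and there is no ∂_3, so H_2 = Z.

(K is a triangulation of the torus T^2.)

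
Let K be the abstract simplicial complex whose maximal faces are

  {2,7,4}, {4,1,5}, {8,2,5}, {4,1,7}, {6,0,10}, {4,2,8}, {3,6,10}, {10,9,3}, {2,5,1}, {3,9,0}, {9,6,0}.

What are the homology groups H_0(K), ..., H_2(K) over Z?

Order the vertices as 0 < 1 < 2 < 3 < 4 < 5 < 6 < 7 < 8 < 9 < 10. Listing each simplex with vertices in this order, K has dimension 2 with simplices:

  0-simplices (11): [0], [1], [2], [3], [4], [5], [6], [7], [8], [9], [10]
  1-simplices (22): [0,3], [0,6], [0,9], [0,10], [1,2], [1,4], [1,5], [1,7], [2,4], [2,5], [2,7], [2,8], [3,6], [3,9], [3,10], [4,5], [4,7], [4,8], [5,8], [6,9], [6,10], [9,10]
  2-simplices (11): [0,3,9], [0,6,9], [0,6,10], [1,2,5], [1,4,5], [1,4,7], [2,4,7], [2,4,8], [2,5,8], [3,6,10], [3,9,10]

so the chain groups are C_0 ≅ Z^11, C_1 ≅ Z^22, C_2 ≅ Z^11.

Boundary ∂_1: C_1 → C_0 is given by ∂[p,q] = [q] − [p]. For instance
  ∂[1,4] = [4] − [1].
This gives a 11×22 integer matrix of rank 9; reducing to Smith normal form yields diagonal entries (1,1,1,1,1,1,1,1,1).

Boundary ∂_2: C_2 → C_1 acts by ∂[p,q,r] = [q,r] − [p,r] + [p,q]. For instance
  ∂[0,6,9] = [6,9] − [0,9] + [0,6],
  ∂[0,3,9] = [3,9] − [0,9] + [0,3].
This gives a 22×11 integer matrix of rank 11; reducing to Smith normal form yields diagonal entries (1,1,1,1,1,1,1,1,1,1,1).

Reading off H_k = ker ∂_k / im ∂_{k+1}:

  H_0: rank C_0 − rank ∂_1 = 11 − 9 = 2, and the invariant factors of ∂_1 are all 1, so H_0 = Z^2.
  H_1: rank ker ∂_1 − rank ∂_2 = (22 − 9) − 11 = 2, and the invariant factors of ∂_2 are all 1, so H_1 = Z^2.
  H_2: rank ker ∂_2 − rank ∂_3 = (11 − 11) − 0 = 0, and there is no ∂_3, so H_2 = 0.

(K is a triangulation of the disjoint union of the Möbius band and the cylinder S^1 x I.)

H_0 ≅ Z^2,  H_1 ≅ Z^2,  H_2 = 0.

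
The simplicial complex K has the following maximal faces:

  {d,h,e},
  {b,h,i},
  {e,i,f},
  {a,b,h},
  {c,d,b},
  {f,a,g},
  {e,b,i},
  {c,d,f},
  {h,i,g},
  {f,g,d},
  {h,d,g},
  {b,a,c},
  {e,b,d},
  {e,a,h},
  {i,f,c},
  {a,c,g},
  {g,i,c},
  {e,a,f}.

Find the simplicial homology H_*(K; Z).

We work with the vertex ordering a < b < c < d < e < f < g < h < i. The simplices of K, each written with vertices in increasing order, are:

  0-simplices (9): a, b, c, d, e, f, g, h, i
  1-simplices (27): ab, ac, ae, af, ag, ah, bc, bd, be, bh, bi, cd, cf, cg, ci, de, df, dg, dh, ef, eh, ei, fg, fi, gh, gi, hi
  2-simplices (18): abc, abh, acg, aef, aeh, afg, bcd, bde, bei, bhi, cdf, cfi, cgi, deh, dfg, dgh, efi, ghi

so the chain groups are C_0 ≅ Z^9, C_1 ≅ Z^27, C_2 ≅ Z^18.

Boundary ∂_1: C_1 → C_0 sends each edge [p,q] (with p < q) to q − p. For instance
  ∂ac = c − a.
This gives a 9×27 integer matrix of rank 8; reducing to Smith normal form yields diagonal entries (1,1,1,1,1,1,1,1).

Boundary ∂_2: C_2 → C_1 maps a triangle to the signed sum of its edges. For instance
  ∂abh = bh − ah + ab,
  ∂bcd = cd − bd + bc.
This gives a 27×18 integer matrix of rank 18; reducing to Smith normal form yields diagonal entries (1,1,1,1,1,1,1,1,1,1,1,1,1,1,1,1,1,2).

Computing H_k = (kernel of ∂_k) / (image of ∂_{k+1}):

  H_0: rank C_0 − rank ∂_1 = 9 − 8 = 1, and the invariant factors of ∂_1 are all 1, so H_0 ≅ Z.
  H_1: rank ker ∂_1 − rank ∂_2 = (27 − 8) − 18 = 1, and ∂_2 has invariant factor 2 > 1, so H_1 ≅ Z ⊕ Z/2.
  H_2: rank ker ∂_2 − rank ∂_3 = (18 − 18) − 0 = 0, and there is no ∂_3, so H_2 ≅ 0.

As a check, the Euler characteristic is 9 − 27 + 18 = 0, which agrees with 1 − 1 + 0 = 0.
(K is a triangulation of the Klein bottle.)

H_0 ≅ Z,  H_1 ≅ Z ⊕ Z/2,  H_2 = 0.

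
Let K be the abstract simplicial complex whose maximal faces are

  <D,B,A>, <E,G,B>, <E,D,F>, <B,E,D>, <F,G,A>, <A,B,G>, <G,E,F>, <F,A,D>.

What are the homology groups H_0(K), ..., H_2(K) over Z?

Take the total order A < B < D < E < F < G on the vertex set. Then K (dimension 2) consists of the simplices:

  0-simplices (6): A, B, D, E, F, G
  1-simplices (12): AB, AD, AF, AG, BD, BE, BG, DE, DF, EF, EG, FG
  2-simplices (8): ABD, ABG, ADF, AFG, BDE, BEG, DEF, EFG

so the chain groups are C_0 ≅ Z^6, C_1 ≅ Z^12, C_2 ≅ Z^8.

Boundary ∂_1: C_1 → C_0 sends each edge [p,q] (with p < q) to q − p. For instance
  ∂BE = E − B.
This gives a 6×12 integer matrix of rank 5; reducing to Smith normal form yields diagonal entries (1,1,1,1,1).

The boundary map ∂_2: C_2 → C_1 acts by ∂[p,q,r] = [q,r] − [p,r] + [p,q]. For instance
  ∂AFG = FG − AG + AF,
  ∂ADF = DF − AF + AD.
The 12×8 boundary matrix has rank 7 and Smith normal form diag(1,1,1,1,1,1,1).

Reading off H_k = ker ∂_k / im ∂_{k+1}:

  H_0: rank C_0 − rank ∂_1 = 6 − 5 = 1, and the invariant factors of ∂_1 are all 1, so H_0 ≅ Z.
  H_1: rank ker ∂_1 − rank ∂_2 = (12 − 5) − 7 = 0, and the invariant factors of ∂_2 are all 1, so H_1 ≅ 0.
  H_2: rank ker ∂_2 − rank ∂_3 = (8 − 7) − 0 = 1, and there is no ∂_3, so H_2 ≅ Z.

H_0 = Z,  H_1 = 0,  H_2 = Z.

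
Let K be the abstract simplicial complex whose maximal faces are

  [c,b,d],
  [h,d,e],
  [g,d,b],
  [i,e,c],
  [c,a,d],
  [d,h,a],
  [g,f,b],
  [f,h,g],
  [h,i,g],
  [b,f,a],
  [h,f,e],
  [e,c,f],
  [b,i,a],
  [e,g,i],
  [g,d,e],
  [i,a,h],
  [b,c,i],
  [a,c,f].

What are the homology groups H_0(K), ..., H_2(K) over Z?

H_0 ≅ Z,  H_1 ≅ Z ⊕ Z/2Z,  H_2 = 0.

Fix the vertex order a < b < c < d < e < f < g < h < i and write every simplex with vertices in increasing order. Then dim K = 2 and the simplices of K are:

  0-simplices (9): a, b, c, d, e, f, g, h, i
  1-simplices (27): ab, ac, ad, af, ah, ai, bc, bd, bf, bg, bi, cd, ce, cf, ci, de, dg, dh, ef, eg, eh, ei, fg, fh, gh, gi, hi
  2-simplices (18): abf, abi, acd, acf, adh, ahi, bcd, bci, bdg, bfg, cef, cei, deg, deh, efh, egi, fgh, ghi

Hence C_0 ≅ Z^9, C_1 ≅ Z^27, C_2 ≅ Z^18.

Boundary ∂_1: C_1 → C_0 sends each edge [p,q] (with p < q) to q − p. For instance
  ∂ef = f − e.
The resulting 9×27 matrix has rank 8, and its Smith normal form has invariant factors (1,1,1,1,1,1,1,1).

∂_2: C_2 → C_1 maps a triangle to the signed sum of its edges. For instance
  ∂bci = ci − bi + bc,
  ∂ghi = hi − gi + gh.
The resulting 27×18 matrix has rank 18, and its Smith normal form has invariant factors (1,1,1,1,1,1,1,1,1,1,1,1,1,1,1,1,1,2).

Computing H_k = (kernel of ∂_k) / (image of ∂_{k+1}):

  H_0: rank C_0 − rank ∂_1 = 9 − 8 = 1, and the invariant factors of ∂_1 are all 1, so H_0 = Z.
  H_1: rank ker ∂_1 − rank ∂_2 = (27 − 8) − 18 = 1, and ∂_2 has invariant factor 2 > 1, so H_1 = Z ⊕ Z/2Z.
  H_2: rank ker ∂_2 − rank ∂_3 = (18 − 18) − 0 = 0, and there is no ∂_3, so H_2 = 0.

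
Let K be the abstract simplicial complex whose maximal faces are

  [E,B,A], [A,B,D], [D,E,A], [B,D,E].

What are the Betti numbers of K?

b_0 = 1, b_1 = 0, b_2 = 1.

Fix the vertex order A < B < D < E and write every simplex with vertices in increasing order. Then dim K = 2 and the simplices of K are:

  0-simplices (4): A, B, D, E
  1-simplices (6): AB, AD, AE, BD, BE, DE
  2-simplices (4): ABD, ABE, ADE, BDE

so the chain groups are C_0 ≅ Z^4, C_1 ≅ Z^6, C_2 ≅ Z^4.

Boundary ∂_1: C_1 → C_0 is given by ∂[p,q] = [q] − [p].
As a 4×6 matrix over Z this has rank 3, with invariant factors (1,1,1).

∂_2: C_2 → C_1 maps a triangle to the signed sum of its edges. For instance
  ∂ABE = BE − AE + AB,
  ∂BDE = DE − BE + BD.
As a 6×4 matrix over Z this has rank 3, with invariant factors (1,1,1).

Reading off H_k = ker ∂_k / im ∂_{k+1}:

  H_0: rank C_0 − rank ∂_1 = 4 − 3 = 1, and the invariant factors of ∂_1 are all 1, so H_0 = Z.
  H_1: rank ker ∂_1 − rank ∂_2 = (6 − 3) − 3 = 0, and the invariant factors of ∂_2 are all 1, so H_1 = 0.
  H_2: rank ker ∂_2 − rank ∂_3 = (4 − 3) − 0 = 1, and there is no ∂_3, so H_2 = Z.

(K is a triangulation of the 2-sphere S^2.)

Hence the Betti numbers are b_0 = 1, b_1 = 0, b_2 = 1.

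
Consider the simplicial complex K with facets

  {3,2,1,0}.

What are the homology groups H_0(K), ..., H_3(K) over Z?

H_0 = Z,  H_1 = 0,  H_2 = 0,  H_3 = 0.

Take the total order 0 < 1 < 2 < 3 on the vertex set. Then K (dimension 3) consists of the simplices:

  0-simplices (4): [0], [1], [2], [3]
  1-simplices (6): [0,1], [0,2], [0,3], [1,2], [1,3], [2,3]
  2-simplices (4): [0,1,2], [0,1,3], [0,2,3], [1,2,3]
  3-simplices (1): [0,1,2,3]

so the chain groups are C_0 ≅ Z^4, C_1 ≅ Z^6, C_2 ≅ Z^4, C_3 ≅ Z^1.

Boundary ∂_1: C_1 → C_0 sends each edge [p,q] (with p < q) to q − p. For instance
  ∂[2,3] = [3] − [2].
This gives a 4×6 integer matrix of rank 3; reducing to Smith normal form yields diagonal entries (1,1,1).

The boundary map ∂_2: C_2 → C_1 maps a triangle to the signed sum of its edges. For instance
  ∂[1,2,3] = [2,3] − [1,3] + [1,2],
  ∂[0,1,2] = [1,2] − [0,2] + [0,1].
The resulting 6×4 matrix has rank 3, and its Smith normal form has invariant factors (1,1,1).

Boundary ∂_3: C_3 → C_2 sends each 3-simplex σ to the alternating sum Σ_i (−1)^i (σ with its i-th vertex removed). For instance
  ∂[0,1,2,3] = [1,2,3] − [0,2,3] + [0,1,3] − [0,1,2].
The resulting 4×1 matrix has rank 1, and its Smith normal form has invariant factors (1).

Now H_k = ker ∂_k / im ∂_{k+1}, so:

  H_0: rank C_0 − rank ∂_1 = 4 − 3 = 1, and the invariant factors of ∂_1 are all 1, so H_0 = Z.
  H_1: rank ker ∂_1 − rank ∂_2 = (6 − 3) − 3 = 0, and the invariant factors of ∂_2 are all 1, so H_1 = 0.
  H_2: rank ker ∂_2 − rank ∂_3 = (4 − 3) − 1 = 0, and the invariant factors of ∂_3 are all 1, so H_2 = 0.
  H_3: rank ker ∂_3 − rank ∂_4 = (1 − 1) − 0 = 0, and there is no ∂_4, so H_3 = 0.

As a check, the Euler characteristic is 4 − 6 + 4 − 1 = 1, which agrees with 1 − 0 + 0 − 0 = 1.
(K is a triangulation of the 3-simplex.)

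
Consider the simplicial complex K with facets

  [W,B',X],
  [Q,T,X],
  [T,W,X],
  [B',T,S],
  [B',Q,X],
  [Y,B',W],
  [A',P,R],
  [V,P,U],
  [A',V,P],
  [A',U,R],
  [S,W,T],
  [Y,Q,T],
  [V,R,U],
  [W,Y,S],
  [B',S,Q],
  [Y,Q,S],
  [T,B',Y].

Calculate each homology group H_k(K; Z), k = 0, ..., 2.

H_0 ≅ Z^2,  H_1 ≅ Z ⊕ Z/2Z,  H_2 = 0.

K has 12 vertices, 28 edges, 17 triangles.
rank ∂_0 = 0, rank ∂_1 = 10 ⇒ b_0 = 12 − 0 − 10 = 2; all invariant factors of ∂_1 are 1 so no torsion. So H_0 ≅ Z^2.
rank ∂_1 = 10, rank ∂_2 = 17 ⇒ b_1 = 28 − 10 − 17 = 1; ∂_2 has invariant factor(s) [2] giving torsion. So H_1 ≅ Z ⊕ Z/2Z.
rank ∂_2 = 17, rank ∂_3 = 0 ⇒ b_2 = 17 − 17 − 0 = 0. So H_2 ≅ 0.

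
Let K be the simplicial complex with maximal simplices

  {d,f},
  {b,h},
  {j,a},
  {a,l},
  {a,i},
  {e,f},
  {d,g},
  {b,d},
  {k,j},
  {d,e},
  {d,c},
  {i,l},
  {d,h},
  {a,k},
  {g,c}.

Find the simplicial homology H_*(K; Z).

H_0 = Z^2,  H_1 = Z^5.

Fix the vertex order a < b < c < d < e < f < g < h < i < j < k < l and write every simplex with vertices in increasing order. Then dim K = 1 and the simplices of K are:

  0-simplices (12): a, b, c, d, e, f, g, h, i, j, k, l
  1-simplices (15): ai, aj, ak, al, bd, bh, cd, cg, de, df, dg, dh, ef, il, jk

giving chain groups C_0 ≅ Z^12, C_1 ≅ Z^15.

∂_1: C_1 → C_0 maps an edge to its endpoints' difference, ∂[p,q] = q − p.
The resulting 12×15 matrix has rank 10, and its Smith normal form has invariant factors (1,1,1,1,1,1,1,1,1,1).

From H_k ≅ ker(∂_k) / im(∂_{k+1}) we obtain:

  H_0: rank C_0 − rank ∂_1 = 12 − 10 = 2, and the invariant factors of ∂_1 are all 1, so H_0 = Z^2.
  H_1: rank ker ∂_1 − rank ∂_2 = (15 − 10) − 0 = 5, and there is no ∂_2, so H_1 = Z^5.

As a check, the Euler characteristic is 12 − 15 = -3, which agrees with 2 − 5 = -3.
(K is a triangulation of the disjoint union of a wedge of 2 circles and a wedge of 3 circles.)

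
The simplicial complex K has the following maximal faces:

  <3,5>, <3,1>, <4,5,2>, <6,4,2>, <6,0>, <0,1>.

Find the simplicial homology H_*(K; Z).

We work with the vertex ordering 0 < 1 < 2 < 3 < 4 < 5 < 6. The simplices of K, each written with vertices in increasing order, are:

  0-simplices (7): [0], [1], [2], [3], [4], [5], [6]
  1-simplices (9): [0,1], [0,6], [1,3], [2,4], [2,5], [2,6], [3,5], [4,5], [4,6]
  2-simplices (2): [2,4,5], [2,4,6]

giving chain groups C_0 ≅ Z^7, C_1 ≅ Z^9, C_2 ≅ Z^2.

∂_1: C_1 → C_0 maps an edge to its endpoints' difference, ∂[p,q] = q − p. For instance
  ∂[2,4] = [4] − [2].
The resulting 7×9 matrix has rank 6, and its Smith normal form has invariant factors (1,1,1,1,1,1).

The boundary map ∂_2: C_2 → C_1 maps a triangle to the signed sum of its edges. For instance
  ∂[2,4,6] = [4,6] − [2,6] + [2,4],
  ∂[2,4,5] = [4,5] − [2,5] + [2,4].
The 9×2 boundary matrix has rank 2 and Smith normal form diag(1,1).

Reading off H_k = ker ∂_k / im ∂_{k+1}:

  H_0: rank C_0 − rank ∂_1 = 7 − 6 = 1, and the invariant factors of ∂_1 are all 1, so H_0 ≅ Z.
  H_1: rank ker ∂_1 − rank ∂_2 = (9 − 6) − 2 = 1, and the invariant factors of ∂_2 are all 1, so H_1 ≅ Z.
  H_2: rank ker ∂_2 − rank ∂_3 = (2 − 2) − 0 = 0, and there is no ∂_3, so H_2 ≅ 0.

H_0 = Z,  H_1 = Z,  H_2 = 0.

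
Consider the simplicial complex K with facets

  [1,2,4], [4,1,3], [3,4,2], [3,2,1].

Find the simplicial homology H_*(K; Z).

H_0 = Z,  H_1 = 0,  H_2 = Z.

Take the total order 1 < 2 < 3 < 4 on the vertex set. Then K (dimension 2) consists of the simplices:

  0-simplices (4): [1], [2], [3], [4]
  1-simplices (6): [1,2], [1,3], [1,4], [2,3], [2,4], [3,4]
  2-simplices (4): [1,2,3], [1,2,4], [1,3,4], [2,3,4]

so the chain groups are C_0 ≅ Z^4, C_1 ≅ Z^6, C_2 ≅ Z^4.

Boundary ∂_1: C_1 → C_0 sends each edge [p,q] (with p < q) to q − p. For instance
  ∂[2,3] = [3] − [2].
The 4×6 boundary matrix has rank 3 and Smith normal form diag(1,1,1).

The boundary map ∂_2: C_2 → C_1 maps a triangle to the signed sum of its edges. For instance
  ∂[1,3,4] = [3,4] − [1,4] + [1,3],
  ∂[1,2,4] = [2,4] − [1,4] + [1,2].
This gives a 6×4 integer matrix of rank 3; reducing to Smith normal form yields diagonal entries (1,1,1).

Computing H_k = (kernel of ∂_k) / (image of ∂_{k+1}):

  H_0: rank C_0 − rank ∂_1 = 4 − 3 = 1, and the invariant factors of ∂_1 are all 1, so H_0 = Z.
  H_1: rank ker ∂_1 − rank ∂_2 = (6 − 3) − 3 = 0, and the invariant factors of ∂_2 are all 1, so H_1 = 0.
  H_2: rank ker ∂_2 − rank ∂_3 = (4 − 3) − 0 = 1, and there is no ∂_3, so H_2 = Z.

As a check, the Euler characteristic is 4 − 6 + 4 = 2, which agrees with 1 − 0 + 1 = 2.
(K is a triangulation of the 2-sphere S^2.)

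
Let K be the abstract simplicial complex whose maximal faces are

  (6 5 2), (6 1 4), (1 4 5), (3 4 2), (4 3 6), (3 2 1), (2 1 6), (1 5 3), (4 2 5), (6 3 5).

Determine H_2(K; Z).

H_2 ≅ 0.

Take the total order 1 < 2 < 3 < 4 < 5 < 6 on the vertex set. Then K (dimension 2) consists of the simplices:

  0-simplices (6): [1], [2], [3], [4], [5], [6]
  1-simplices (15): [1,2], [1,3], [1,4], [1,5], [1,6], [2,3], [2,4], [2,5], [2,6], [3,4], [3,5], [3,6], [4,5], [4,6], [5,6]
  2-simplices (10): [1,2,3], [1,2,6], [1,3,5], [1,4,5], [1,4,6], [2,3,4], [2,4,5], [2,5,6], [3,4,6], [3,5,6]

giving chain groups C_0 ≅ Z^6, C_1 ≅ Z^15, C_2 ≅ Z^10.

Boundary ∂_1: C_1 → C_0 sends each edge [p,q] (with p < q) to q − p. For instance
  ∂[3,6] = [6] − [3].
As a 6×15 matrix over Z this has rank 5, with invariant factors (1,1,1,1,1).

Boundary ∂_2: C_2 → C_1 acts by ∂[p,q,r] = [q,r] − [p,r] + [p,q]. For instance
  ∂[1,4,6] = [4,6] − [1,6] + [1,4],
  ∂[1,2,6] = [2,6] − [1,6] + [1,2].
As a 15×10 matrix over Z this has rank 10, with invariant factors (1,1,1,1,1,1,1,1,1,2).

Now H_k = ker ∂_k / im ∂_{k+1}, so:

  H_2: rank ker ∂_2 − rank ∂_3 = (10 − 10) − 0 = 0, and there is no ∂_3, so H_2 ≅ 0.

(K is a triangulation of the real projective plane RP^2.)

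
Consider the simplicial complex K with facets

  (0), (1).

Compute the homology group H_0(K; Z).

H_0 = Z^2.

We work with the vertex ordering 0 < 1. The simplices of K, each written with vertices in increasing order, are:

  0-simplices (2): [0], [1]

Hence C_0 ≅ Z^2.

Now H_k = ker ∂_k / im ∂_{k+1}, so:

  H_0: rank C_0 − rank ∂_1 = 2 − 0 = 2, and there is no ∂_1, so H_0 ≅ Z^2.

(K is a triangulation of a set of 2 points.)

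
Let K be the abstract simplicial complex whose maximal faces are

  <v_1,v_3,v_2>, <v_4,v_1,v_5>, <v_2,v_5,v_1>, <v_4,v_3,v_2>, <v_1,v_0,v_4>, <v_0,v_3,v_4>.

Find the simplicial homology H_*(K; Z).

K has 6 vertices, 12 edges, 6 triangles.
rank ∂_0 = 0, rank ∂_1 = 5 ⇒ b_0 = 6 − 0 − 5 = 1; all invariant factors of ∂_1 are 1 so no torsion. So H_0 = Z.
rank ∂_1 = 5, rank ∂_2 = 6 ⇒ b_1 = 12 − 5 − 6 = 1; all invariant factors of ∂_2 are 1 so no torsion. So H_1 = Z.
rank ∂_2 = 6, rank ∂_3 = 0 ⇒ b_2 = 6 − 6 − 0 = 0. So H_2 = 0.

H_0 = Z,  H_1 = Z,  H_2 = 0.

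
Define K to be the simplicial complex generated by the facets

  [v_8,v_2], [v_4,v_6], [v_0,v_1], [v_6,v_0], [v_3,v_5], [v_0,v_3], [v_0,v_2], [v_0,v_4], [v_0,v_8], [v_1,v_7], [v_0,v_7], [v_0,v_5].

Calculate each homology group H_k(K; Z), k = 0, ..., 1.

Order the vertices as v_0 < v_1 < v_2 < v_3 < v_4 < v_5 < v_6 < v_7 < v_8. Listing each simplex with vertices in this order, K has dimension 1 with simplices:

  0-simplices (9): [v_0], [v_1], [v_2], [v_3], [v_4], [v_5], [v_6], [v_7], [v_8]
  1-simplices (12): [v_0,v_1], [v_0,v_2], [v_0,v_3], [v_0,v_4], [v_0,v_5], [v_0,v_6], [v_0,v_7], [v_0,v_8], [v_1,v_7], [v_2,v_8], [v_3,v_5], [v_4,v_6]

Hence C_0 ≅ Z^9, C_1 ≅ Z^12.

∂_1: C_1 → C_0 is given by ∂[p,q] = [q] − [p]. For instance
  ∂[v_0,v_7] = [v_7] − [v_0].
This gives a 9×12 integer matrix of rank 8; reducing to Smith normal form yields diagonal entries (1,1,1,1,1,1,1,1).

Now H_k = ker ∂_k / im ∂_{k+1}, so:

  H_0: rank C_0 − rank ∂_1 = 9 − 8 = 1, and the invariant factors of ∂_1 are all 1, so H_0 = Z.
  H_1: rank ker ∂_1 − rank ∂_2 = (12 − 8) − 0 = 4, and there is no ∂_2, so H_1 = Z^4.

H_0 = Z,  H_1 = Z^4.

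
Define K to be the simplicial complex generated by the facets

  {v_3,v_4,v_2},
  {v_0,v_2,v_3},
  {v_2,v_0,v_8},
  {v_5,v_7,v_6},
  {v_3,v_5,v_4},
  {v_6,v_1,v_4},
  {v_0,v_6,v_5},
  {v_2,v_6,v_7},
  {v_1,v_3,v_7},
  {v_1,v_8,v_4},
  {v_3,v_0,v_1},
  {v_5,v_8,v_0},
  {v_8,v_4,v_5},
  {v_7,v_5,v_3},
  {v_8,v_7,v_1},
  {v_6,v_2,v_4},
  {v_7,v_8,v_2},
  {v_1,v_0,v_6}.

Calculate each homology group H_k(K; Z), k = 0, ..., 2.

Fix the vertex order v_0 < v_1 < v_2 < v_3 < v_4 < v_5 < v_6 < v_7 < v_8 and write every simplex with vertices in increasing order. Then dim K = 2 and the simplices of K are:

  0-simplices (9): [v_0], [v_1], [v_2], [v_3], [v_4], [v_5], [v_6], [v_7], [v_8]
  1-simplices (27): (27 of them)
  2-simplices (18): (18 of them)

so the chain groups are C_0 ≅ Z^9, C_1 ≅ Z^27, C_2 ≅ Z^18.

∂_1: C_1 → C_0 maps an edge to its endpoints' difference, ∂[p,q] = q − p.
The resulting 9×27 matrix has rank 8, and its Smith normal form has invariant factors (1,1,1,1,1,1,1,1).

The boundary map ∂_2: C_2 → C_1 sends each 2-simplex [p,q,r] to [q,r] − [p,r] + [p,q]. For instance
  ∂[v_0,v_1,v_6] = [v_1,v_6] − [v_0,v_6] + [v_0,v_1],
  ∂[v_1,v_7,v_8] = [v_7,v_8] − [v_1,v_8] + [v_1,v_7].
The resulting 27×18 matrix has rank 17, and its Smith normal form has invariant factors (1,1,1,1,1,1,1,1,1,1,1,1,1,1,1,1,1).

Computing H_k = (kernel of ∂_k) / (image of ∂_{k+1}):

  H_0: rank C_0 − rank ∂_1 = 9 − 8 = 1, and the invariant factors of ∂_1 are all 1, so H_0 ≅ Z.
  H_1: rank ker ∂_1 − rank ∂_2 = (27 − 8) − 17 = 2, and the invariant factors of ∂_2 are all 1, so H_1 ≅ Z^2.
  H_2: rank ker ∂_2 − rank ∂_3 = (18 − 17) − 0 = 1, and there is no ∂_3, so H_2 ≅ Z.

As a check, the Euler characteristic is 9 − 27 + 18 = 0, which agrees with 1 − 2 + 1 = 0.

H_0 ≅ Z,  H_1 ≅ Z^2,  H_2 ≅ Z.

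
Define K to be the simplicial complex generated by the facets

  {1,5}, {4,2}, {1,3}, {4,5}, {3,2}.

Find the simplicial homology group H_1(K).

Take the total order 1 < 2 < 3 < 4 < 5 on the vertex set. Then K (dimension 1) consists of the simplices:

  0-simplices (5): [1], [2], [3], [4], [5]
  1-simplices (5): [1,3], [1,5], [2,3], [2,4], [4,5]

giving chain groups C_0 ≅ Z^5, C_1 ≅ Z^5.

∂_1: C_1 → C_0 maps an edge to its endpoints' difference, ∂[p,q] = q − p. For instance
  ∂[2,3] = [3] − [2].
The resulting 5×5 matrix has rank 4, and its Smith normal form has invariant factors (1,1,1,1).

Reading off H_k = ker ∂_k / im ∂_{k+1}:

  H_1: rank ker ∂_1 − rank ∂_2 = (5 − 4) − 0 = 1, and there is no ∂_2, so H_1 ≅ Z.

H_1 = Z.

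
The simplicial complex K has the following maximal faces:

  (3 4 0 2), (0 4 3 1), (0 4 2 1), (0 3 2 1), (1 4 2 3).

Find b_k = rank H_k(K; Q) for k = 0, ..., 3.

b_0 = 1, b_1 = 0, b_2 = 0, b_3 = 1.

K has 5 vertices, 10 edges, 10 triangles, 5 3-simplices.
rank ∂_0 = 0, rank ∂_1 = 4 ⇒ b_0 = 5 − 0 − 4 = 1; all invariant factors of ∂_1 are 1 so no torsion. So H_0 ≅ Z.
rank ∂_1 = 4, rank ∂_2 = 6 ⇒ b_1 = 10 − 4 − 6 = 0; all invariant factors of ∂_2 are 1 so no torsion. So H_1 ≅ 0.
rank ∂_2 = 6, rank ∂_3 = 4 ⇒ b_2 = 10 − 6 − 4 = 0; all invariant factors of ∂_3 are 1 so no torsion. So H_2 ≅ 0.
rank ∂_3 = 4, rank ∂_4 = 0 ⇒ b_3 = 5 − 4 − 0 = 1. So H_3 ≅ Z.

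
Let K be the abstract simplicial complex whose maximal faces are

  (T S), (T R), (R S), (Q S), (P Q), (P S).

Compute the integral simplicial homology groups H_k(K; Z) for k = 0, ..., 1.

Order the vertices as P < Q < R < S < T. Listing each simplex with vertices in this order, K has dimension 1 with simplices:

  0-simplices (5): P, Q, R, S, T
  1-simplices (6): PQ, PS, QS, RS, RT, ST

so the chain groups are C_0 ≅ Z^5, C_1 ≅ Z^6.

∂_1: C_1 → C_0 sends each edge [p,q] (with p < q) to q − p. For instance
  ∂PQ = Q − P.
The 5×6 boundary matrix has rank 4 and Smith normal form diag(1,1,1,1).

Reading off H_k = ker ∂_k / im ∂_{k+1}:

  H_0: rank C_0 − rank ∂_1 = 5 − 4 = 1, and the invariant factors of ∂_1 are all 1, so H_0 = Z.
  H_1: rank ker ∂_1 − rank ∂_2 = (6 − 4) − 0 = 2, and there is no ∂_2, so H_1 = Z^2.

As a check, the Euler characteristic is 5 − 6 = -1, which agrees with 1 − 2 = -1.

H_0 ≅ Z,  H_1 ≅ Z^2.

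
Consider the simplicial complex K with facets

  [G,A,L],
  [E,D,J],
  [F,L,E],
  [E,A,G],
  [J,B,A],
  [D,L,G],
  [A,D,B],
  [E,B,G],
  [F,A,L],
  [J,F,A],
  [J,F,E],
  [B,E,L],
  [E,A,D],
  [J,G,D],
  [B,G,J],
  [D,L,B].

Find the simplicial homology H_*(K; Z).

H_0 = Z,  H_1 = Z^2,  H_2 = Z.

K has 8 vertices, 24 edges, 16 triangles.
rank ∂_0 = 0, rank ∂_1 = 7 ⇒ b_0 = 8 − 0 − 7 = 1; all invariant factors of ∂_1 are 1 so no torsion. So H_0 ≅ Z.
rank ∂_1 = 7, rank ∂_2 = 15 ⇒ b_1 = 24 − 7 − 15 = 2; all invariant factors of ∂_2 are 1 so no torsion. So H_1 ≅ Z^2.
rank ∂_2 = 15, rank ∂_3 = 0 ⇒ b_2 = 16 − 15 − 0 = 1. So H_2 ≅ Z.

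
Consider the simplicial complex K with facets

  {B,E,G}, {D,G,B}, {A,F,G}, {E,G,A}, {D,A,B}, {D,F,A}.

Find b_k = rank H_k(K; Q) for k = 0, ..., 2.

b_0 = 1, b_1 = 1, b_2 = 0.

We work with the vertex ordering A < B < D < E < F < G. The simplices of K, each written with vertices in increasing order, are:

  0-simplices (6): A, B, D, E, F, G
  1-simplices (12): AB, AD, AE, AF, AG, BD, BE, BG, DF, DG, EG, FG
  2-simplices (6): ABD, ADF, AEG, AFG, BDG, BEG

so the chain groups are C_0 ≅ Z^6, C_1 ≅ Z^12, C_2 ≅ Z^6.

The boundary map ∂_1: C_1 → C_0 sends each edge [p,q] (with p < q) to q − p.
The resulting 6×12 matrix has rank 5, and its Smith normal form has invariant factors (1,1,1,1,1).

Boundary ∂_2: C_2 → C_1 acts by ∂[p,q,r] = [q,r] − [p,r] + [p,q]. For instance
  ∂AFG = FG − AG + AF,
  ∂ABD = BD − AD + AB.
The 12×6 boundary matrix has rank 6 and Smith normal form diag(1,1,1,1,1,1).

Now H_k = ker ∂_k / im ∂_{k+1}, so:

  H_0: rank C_0 − rank ∂_1 = 6 − 5 = 1, and the invariant factors of ∂_1 are all 1, so H_0 ≅ Z.
  H_1: rank ker ∂_1 − rank ∂_2 = (12 − 5) − 6 = 1, and the invariant factors of ∂_2 are all 1, so H_1 ≅ Z.
  H_2: rank ker ∂_2 − rank ∂_3 = (6 − 6) − 0 = 0, and there is no ∂_3, so H_2 ≅ 0.

(K is a triangulation of the cylinder S^1 x I.)

Hence the Betti numbers are b_0 = 1, b_1 = 1, b_2 = 0.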